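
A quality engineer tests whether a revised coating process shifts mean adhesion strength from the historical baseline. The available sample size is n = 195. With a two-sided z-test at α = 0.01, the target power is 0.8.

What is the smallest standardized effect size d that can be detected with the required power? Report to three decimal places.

d ≈ 0.245

Need Φ(δ − 2.576) = 0.8, so δ = 2.576 + 0.842 = 3.417.
(Lower-tail contribution to power is negligible for δ > 0.)
δ = d·√n ⇒ d = δ/√n = 3.417/√195 = 0.2447.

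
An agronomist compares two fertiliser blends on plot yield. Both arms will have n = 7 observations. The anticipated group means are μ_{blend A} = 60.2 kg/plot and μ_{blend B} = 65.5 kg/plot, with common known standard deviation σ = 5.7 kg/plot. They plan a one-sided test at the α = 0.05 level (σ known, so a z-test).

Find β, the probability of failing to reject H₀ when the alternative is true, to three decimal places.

β ≈ 0.462

Standardized effect: d = |μ_{blend A} − μ_{blend B}| / σ = |60.2 − 65.5| / 5.7 = 0.9298
Noncentrality parameter: δ = d·√(n/2) = 0.9298 × √(7/2) = 1.7395
Critical value for a one-sided test at α = 0.05: z_α = 1.645.
Power = P(Z > 1.645 − δ) = Φ(0.095) = 0.5377.
Type II error: β = 1 − power = 1 − 0.5377 = 0.4623.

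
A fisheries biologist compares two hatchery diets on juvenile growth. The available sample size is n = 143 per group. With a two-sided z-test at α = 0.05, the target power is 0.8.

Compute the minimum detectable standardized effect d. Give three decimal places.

Need Φ(δ − 1.960) = 0.8, so δ = 1.960 + 0.842 = 2.802.
(The second rejection-region term Φ(−δ − z_{α/2}) is negligible and dropped.)
δ = d·√(n/2) ⇒ d = δ/√(n/2) = 2.802/√(143/2) = 0.3313.

d ≈ 0.331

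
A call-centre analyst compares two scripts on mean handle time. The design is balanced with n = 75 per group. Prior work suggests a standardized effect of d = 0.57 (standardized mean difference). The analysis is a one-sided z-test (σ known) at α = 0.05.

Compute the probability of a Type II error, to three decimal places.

β ≈ 0.032

Noncentrality parameter: δ = d·√(n/2) = 0.57 × √(75/2) = 3.4905
One-sided α = 0.05 → critical value z_{0.05} = 1.645.
Power = P(Z > 1.645 − δ) = Φ(1.846) = 0.9675.
Type II error: β = 1 − power = 1 − 0.9675 = 0.0325.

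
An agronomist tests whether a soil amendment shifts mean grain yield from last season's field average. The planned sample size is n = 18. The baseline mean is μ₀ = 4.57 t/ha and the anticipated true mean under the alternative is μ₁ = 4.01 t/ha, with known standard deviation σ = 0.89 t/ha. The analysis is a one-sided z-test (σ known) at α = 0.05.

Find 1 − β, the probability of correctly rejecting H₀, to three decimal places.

Standardized effect: d = |μ₁ − μ₀| / σ = |4.01 − 4.57| / 0.89 = 0.6292
Noncentrality parameter: δ = d·√n = 0.6292 × √18 = 2.6695
Critical value for a one-sided test at α = 0.05: z_α = 1.645.
Power = Φ(δ − 1.645) = Φ(1.025) = 0.8472.

Power ≈ 0.847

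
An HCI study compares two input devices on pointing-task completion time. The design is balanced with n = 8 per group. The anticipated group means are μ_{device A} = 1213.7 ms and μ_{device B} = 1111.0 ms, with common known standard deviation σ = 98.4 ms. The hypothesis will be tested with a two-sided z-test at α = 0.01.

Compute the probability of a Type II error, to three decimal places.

Standardized effect: d = |μ_{device A} − μ_{device B}| / σ = |1213.7 − 1111.0| / 98.4 = 1.0437
Noncentrality parameter: δ = d·√(n/2) = 1.0437 × √(8/2) = 2.0874
Critical value for a two-sided test at α = 0.01: z_{α/2} = 2.576.
Power = Φ(δ − 2.576) + Φ(−δ − 2.576) = Φ(-0.488) + Φ(-4.663) = 0.3126 + 0.0000 = 0.3126.
Type II error: β = 1 − power = 1 − 0.3126 = 0.6874.

β ≈ 0.687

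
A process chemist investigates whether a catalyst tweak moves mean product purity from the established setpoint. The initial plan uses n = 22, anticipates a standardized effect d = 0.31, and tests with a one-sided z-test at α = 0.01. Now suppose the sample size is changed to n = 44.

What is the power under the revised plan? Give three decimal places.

Power ≈ 0.394

With n = 44: δ = d·√n = 0.31 × √44 = 2.0563. Critical value z_{0.01} = 2.326.
Revised power = Φ(δ − 2.326) = Φ(-0.270) = 0.3936.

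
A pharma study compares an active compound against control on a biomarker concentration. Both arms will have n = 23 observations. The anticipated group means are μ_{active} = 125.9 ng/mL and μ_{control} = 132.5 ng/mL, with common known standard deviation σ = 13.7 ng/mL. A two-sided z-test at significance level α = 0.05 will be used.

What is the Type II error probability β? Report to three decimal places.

Standardized effect: d = |μ_{active} − μ_{control}| / σ = |125.9 − 132.5| / 13.7 = 0.4818
Noncentrality parameter: δ = d·√(n/2) = 0.4818 × √(23/2) = 1.6337
Two-sided α = 0.05 → critical value z_{0.025} = 1.960.
Power = Φ(δ − 1.960) + Φ(−δ − 1.960) = Φ(-0.326) + Φ(-3.594) = 0.3721 + 0.0002 = 0.3723.
Type II error: β = 1 − power = 1 − 0.3723 = 0.6277.

β ≈ 0.628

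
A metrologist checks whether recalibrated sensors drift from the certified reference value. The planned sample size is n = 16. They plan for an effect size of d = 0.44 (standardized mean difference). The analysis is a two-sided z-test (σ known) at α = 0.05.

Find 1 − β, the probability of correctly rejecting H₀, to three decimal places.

Power ≈ 0.421

Noncentrality parameter: δ = d·√n = 0.44 × √16 = 1.7600
Critical value for a two-sided test at α = 0.05: z_{α/2} = 1.960.
Power = Φ(δ − 1.960) + Φ(−δ − 1.960) = Φ(-0.200) + Φ(-3.720) = 0.4208 + 0.0001 = 0.4209.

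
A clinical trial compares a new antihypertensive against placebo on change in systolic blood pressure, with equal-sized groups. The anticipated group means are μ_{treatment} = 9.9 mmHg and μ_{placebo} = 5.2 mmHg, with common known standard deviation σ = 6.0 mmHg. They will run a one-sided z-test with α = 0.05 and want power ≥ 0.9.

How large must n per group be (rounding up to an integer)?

Standardized effect: d = |μ_{treatment} − μ_{placebo}| / σ = |9.9 − 5.2| / 6.0 = 0.7833
For power 0.9 need Φ(δ − z_{0.05}) = 0.9, so δ = z_{0.05} + z_{0.10} = 1.645 + 1.282 = 2.926.
δ = d·√(n/2) ⇒ n = 2(δ/d)² = 2 × (2.926 / 0.7833)² = 27.91.
Round up to the next whole unit.

n = 28 per group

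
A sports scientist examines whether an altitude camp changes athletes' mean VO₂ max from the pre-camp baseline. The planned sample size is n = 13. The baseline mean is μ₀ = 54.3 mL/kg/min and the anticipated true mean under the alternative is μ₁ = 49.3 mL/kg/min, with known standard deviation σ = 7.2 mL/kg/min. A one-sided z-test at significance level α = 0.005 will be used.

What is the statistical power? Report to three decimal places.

Power ≈ 0.471

Standardized effect: d = |μ₁ − μ₀| / σ = |49.3 − 54.3| / 7.2 = 0.6944
Noncentrality parameter: δ = d·√n = 0.6944 × √13 = 2.5039
Critical value for a one-sided test at α = 0.005: z_α = 2.576.
Power = P(Z > 2.576 − δ) = Φ(-0.072) = 0.4713.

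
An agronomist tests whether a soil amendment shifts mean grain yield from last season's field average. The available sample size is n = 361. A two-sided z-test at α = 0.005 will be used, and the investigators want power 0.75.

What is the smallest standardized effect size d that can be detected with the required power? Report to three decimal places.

Required noncentrality: δ = z_{0.0025} + z_{0.25} = 2.807 + 0.674 = 3.482.
(Lower-tail contribution to power is negligible for δ > 0.)
δ = d·√n ⇒ d = δ/√n = 3.482/√361 = 0.1832.

d ≈ 0.183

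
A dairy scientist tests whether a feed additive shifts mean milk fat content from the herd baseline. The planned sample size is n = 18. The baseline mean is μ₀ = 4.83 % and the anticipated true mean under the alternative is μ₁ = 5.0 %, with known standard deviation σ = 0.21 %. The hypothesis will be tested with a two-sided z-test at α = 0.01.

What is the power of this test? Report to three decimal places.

Power ≈ 0.805

Standardized effect: d = |μ₁ − μ₀| / σ = |5.0 − 4.83| / 0.21 = 0.8095
Noncentrality parameter: δ = d·√n = 0.8095 × √18 = 3.4345
Critical value for a two-sided test at α = 0.01: z_{α/2} = 2.576.
Power = Φ(δ − 2.576) + Φ(−δ − 2.576) = Φ(0.859) + Φ(-6.010) = 0.8047 + 0.0000 = 0.8047.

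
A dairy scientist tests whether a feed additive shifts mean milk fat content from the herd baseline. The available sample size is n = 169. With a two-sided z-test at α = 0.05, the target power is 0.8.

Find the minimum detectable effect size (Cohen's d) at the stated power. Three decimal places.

d ≈ 0.216

Required noncentrality: δ = z_{0.025} + z_{0.20} = 1.960 + 0.842 = 2.802.
(The second rejection-region term Φ(−δ − z_{α/2}) is negligible and dropped.)
δ = d·√n ⇒ d = δ/√n = 2.802/√169 = 0.2155.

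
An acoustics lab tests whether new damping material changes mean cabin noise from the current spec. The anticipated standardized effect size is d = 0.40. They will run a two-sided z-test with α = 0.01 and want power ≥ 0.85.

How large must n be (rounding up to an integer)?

Set Φ(δ − 2.576) = 0.85; then δ − 2.576 = Φ⁻¹(0.85) = 1.036, giving δ = 3.612.
(The Φ(−δ − z_{α/2}) term is vanishingly small for δ > 0 and is dropped in the standard sample-size formula.)
δ = d·√n ⇒ n = (δ/d)² = (3.612 / 0.40)² = 81.55.
Round up to the next whole unit.

n = 82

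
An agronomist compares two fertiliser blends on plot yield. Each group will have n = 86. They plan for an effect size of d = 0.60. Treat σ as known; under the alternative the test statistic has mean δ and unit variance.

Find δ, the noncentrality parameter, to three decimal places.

The noncentrality parameter scales effect size by the design's sample-size factor: δ = d·√(n/2) = 0.60 × √(86/2) = 3.9345

δ ≈ 3.934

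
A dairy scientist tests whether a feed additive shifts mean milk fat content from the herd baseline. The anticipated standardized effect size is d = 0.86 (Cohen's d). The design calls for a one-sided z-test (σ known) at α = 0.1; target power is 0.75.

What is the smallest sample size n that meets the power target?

n = 6

Set Φ(δ − 1.282) = 0.75; then δ − 1.282 = Φ⁻¹(0.75) = 0.674, giving δ = 1.956.
δ = d·√n ⇒ n = (δ/d)² = (1.956 / 0.86)² = 5.17.
Round up to the next whole unit.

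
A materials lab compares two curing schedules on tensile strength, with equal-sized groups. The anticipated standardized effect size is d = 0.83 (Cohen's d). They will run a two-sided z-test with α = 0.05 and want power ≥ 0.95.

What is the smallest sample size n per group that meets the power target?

n = 38 per group

For power 0.95 need Φ(δ − z_{0.025}) = 0.95, so δ = z_{0.025} + z_{0.05} = 1.960 + 1.645 = 3.605.
(The Φ(−δ − z_{α/2}) term is vanishingly small for δ > 0 and is dropped in the standard sample-size formula.)
δ = d·√(n/2) ⇒ n = 2(δ/d)² = 2 × (3.605 / 0.83)² = 37.73.
Rounding up, n = 38 per group.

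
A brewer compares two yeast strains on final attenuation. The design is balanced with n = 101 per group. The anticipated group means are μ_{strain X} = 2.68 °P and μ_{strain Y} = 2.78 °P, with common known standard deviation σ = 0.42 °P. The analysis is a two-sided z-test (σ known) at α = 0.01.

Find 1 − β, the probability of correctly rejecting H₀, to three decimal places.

Power ≈ 0.188

Standardized effect: d = |μ_{strain X} − μ_{strain Y}| / σ = |2.68 − 2.78| / 0.42 = 0.2381
Noncentrality parameter: δ = d·√(n/2) = 0.2381 × √(101/2) = 1.6920
Two-sided α = 0.01 → critical value z_{0.005} = 2.576.
Power = Φ(δ − 2.576) + Φ(−δ − 2.576) = Φ(-0.884) + Φ(-4.268) = 0.1884 + 0.0000 = 0.1884.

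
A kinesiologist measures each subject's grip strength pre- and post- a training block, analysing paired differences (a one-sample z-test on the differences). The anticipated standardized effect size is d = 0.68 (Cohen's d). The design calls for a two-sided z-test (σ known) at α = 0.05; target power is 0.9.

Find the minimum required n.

For power 0.9 need Φ(δ − z_{0.025}) = 0.9, so δ = z_{0.025} + z_{0.10} = 1.960 + 1.282 = 3.242.
(Ignoring the negligible lower-tail rejection probability gives the usual closed-form inversion.)
δ = d·√n ⇒ n = (δ/d)² = (3.242 / 0.68)² = 22.72.
Round up to the next whole unit.

n = 23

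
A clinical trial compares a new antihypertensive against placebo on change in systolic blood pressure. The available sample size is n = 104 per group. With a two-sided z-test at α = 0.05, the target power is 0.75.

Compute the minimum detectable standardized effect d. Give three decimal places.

Need Φ(δ − 1.960) = 0.75, so δ = 1.960 + 0.674 = 2.634.
(The second rejection-region term Φ(−δ − z_{α/2}) is negligible and dropped.)
δ = d·√(n/2) ⇒ d = δ/√(n/2) = 2.634/√(104/2) = 0.3653.

d ≈ 0.365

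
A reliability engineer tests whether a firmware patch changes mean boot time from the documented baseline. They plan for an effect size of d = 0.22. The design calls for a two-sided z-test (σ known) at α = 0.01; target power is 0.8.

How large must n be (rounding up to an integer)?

n = 242

For power 0.8 need Φ(δ − z_{0.005}) = 0.8, so δ = z_{0.005} + z_{0.20} = 2.576 + 0.842 = 3.417.
(For δ > 0 the lower-tail rejection region contributes negligibly to power, so the one-term inversion is standard.)
δ = d·√n ⇒ n = (δ/d)² = (3.417 / 0.22)² = 241.30.
Rounding up, n = 242.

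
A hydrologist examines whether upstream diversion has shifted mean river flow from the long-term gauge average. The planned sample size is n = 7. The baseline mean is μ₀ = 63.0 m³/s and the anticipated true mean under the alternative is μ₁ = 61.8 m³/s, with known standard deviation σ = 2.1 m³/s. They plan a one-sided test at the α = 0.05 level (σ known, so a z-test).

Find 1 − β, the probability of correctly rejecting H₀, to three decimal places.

Standardized effect: d = |μ₁ − μ₀| / σ = |61.8 − 63.0| / 2.1 = 0.5714
Noncentrality parameter: δ = d·√n = 0.5714 × √7 = 1.5119
Critical value for a one-sided test at α = 0.05: z_α = 1.645.
Power = P(Z > 1.645 − δ) = Φ(-0.133) = 0.4471.

Power ≈ 0.447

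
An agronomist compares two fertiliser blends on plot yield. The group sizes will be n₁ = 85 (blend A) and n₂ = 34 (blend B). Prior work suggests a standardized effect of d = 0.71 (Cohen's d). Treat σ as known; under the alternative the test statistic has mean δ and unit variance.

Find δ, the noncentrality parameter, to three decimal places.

δ ≈ 3.499

δ = d / √(1/n₁ + 1/n₂) = 0.71 / √(1/85 + 1/34) = 3.4989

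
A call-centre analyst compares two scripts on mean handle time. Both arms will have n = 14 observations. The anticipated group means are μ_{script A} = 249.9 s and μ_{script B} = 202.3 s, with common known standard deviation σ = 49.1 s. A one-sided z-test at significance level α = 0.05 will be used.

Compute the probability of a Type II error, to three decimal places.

β ≈ 0.179

Standardized effect: d = |μ_{script A} − μ_{script B}| / σ = |249.9 − 202.3| / 49.1 = 0.9695
Noncentrality parameter: δ = d·√(n/2) = 0.9695 × √(14/2) = 2.5649
Critical value for a one-sided test at α = 0.05: z_α = 1.645.
Power = P(Z > 1.645 − δ) = Φ(0.920) = 0.8212.
Type II error: β = 1 − power = 1 − 0.8212 = 0.1788.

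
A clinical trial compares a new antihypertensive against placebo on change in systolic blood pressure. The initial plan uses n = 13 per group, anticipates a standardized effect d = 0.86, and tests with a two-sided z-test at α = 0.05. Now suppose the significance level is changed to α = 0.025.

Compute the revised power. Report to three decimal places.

Power ≈ 0.481

δ = d·√(n/2) = 0.86 × √(13/2) = 2.1926 (unchanged). New critical value: z_{0.0125} = 2.241.
Revised power = Φ(δ − 2.241) + Φ(−δ − 2.241) = Φ(-0.049) + Φ(-4.434) = 0.4805 + 0.0000 = 0.4805.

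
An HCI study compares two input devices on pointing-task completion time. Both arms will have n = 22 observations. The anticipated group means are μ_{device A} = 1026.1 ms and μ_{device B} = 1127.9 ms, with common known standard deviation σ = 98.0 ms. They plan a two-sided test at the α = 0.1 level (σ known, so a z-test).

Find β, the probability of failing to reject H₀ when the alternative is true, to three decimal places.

Standardized effect: d = |μ_{device A} − μ_{device B}| / σ = |1026.1 − 1127.9| / 98.0 = 1.0388
Noncentrality parameter: δ = d·√(n/2) = 1.0388 × √(22/2) = 3.4452
Two-sided α = 0.1 → critical value z_{0.05} = 1.645.
Power = Φ(δ − 1.645) + Φ(−δ − 1.645) = Φ(1.800) + Φ(-5.090) = 0.9641 + 0.0000 = 0.9641.
Type II error: β = 1 − power = 1 − 0.9641 = 0.0359.

β ≈ 0.036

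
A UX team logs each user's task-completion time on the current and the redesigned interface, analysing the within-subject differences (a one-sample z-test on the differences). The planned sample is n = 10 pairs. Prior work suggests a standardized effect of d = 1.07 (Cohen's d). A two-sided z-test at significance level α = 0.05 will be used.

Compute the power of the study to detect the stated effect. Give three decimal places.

Power ≈ 0.923

Noncentrality parameter: λ = d·√n = 1.07 × √10 = 3.3836
Critical value for a two-sided test at α = 0.05: z_{α/2} = 1.960.
Power = Φ(λ − 1.960) + Φ(−λ − 1.960) = Φ(1.424) + Φ(-5.344) = 0.9227 + 0.0000 = 0.9227.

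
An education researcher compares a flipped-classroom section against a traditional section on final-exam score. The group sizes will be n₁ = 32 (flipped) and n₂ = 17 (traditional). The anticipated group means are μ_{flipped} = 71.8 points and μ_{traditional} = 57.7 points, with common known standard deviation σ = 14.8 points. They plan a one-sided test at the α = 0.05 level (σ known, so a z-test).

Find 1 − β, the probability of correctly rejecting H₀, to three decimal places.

Standardized effect: d = |μ_{flipped} − μ_{traditional}| / σ = |71.8 − 57.7| / 14.8 = 0.9527
Noncentrality parameter: λ = d / √(1/n₁ + 1/n₂) = 0.9527 / √(1/32 + 1/17) = 3.1744
One-sided α = 0.05 → critical value z_{0.05} = 1.645.
Power = P(Z > 1.645 − λ) = Φ(1.530) = 0.9369.

Power ≈ 0.937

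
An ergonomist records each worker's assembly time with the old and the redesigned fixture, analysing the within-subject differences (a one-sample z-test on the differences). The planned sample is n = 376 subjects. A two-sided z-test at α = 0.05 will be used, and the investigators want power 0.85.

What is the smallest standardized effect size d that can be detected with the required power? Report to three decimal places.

d ≈ 0.155

Required noncentrality: δ = z_{0.025} + z_{0.15} = 1.960 + 1.036 = 2.996.
(The second rejection-region term Φ(−δ − z_{α/2}) is negligible and dropped.)
δ = d·√n ⇒ d = δ/√n = 2.996/√376 = 0.1545.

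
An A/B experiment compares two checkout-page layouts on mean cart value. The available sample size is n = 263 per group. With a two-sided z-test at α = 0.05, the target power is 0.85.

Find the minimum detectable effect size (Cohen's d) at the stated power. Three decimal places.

Required noncentrality: δ = z_{0.025} + z_{0.15} = 1.960 + 1.036 = 2.996.
(The second rejection-region term Φ(−δ − z_{α/2}) is negligible and dropped.)
δ = d·√(n/2) ⇒ d = δ/√(n/2) = 2.996/√(263/2) = 0.2613.

d ≈ 0.261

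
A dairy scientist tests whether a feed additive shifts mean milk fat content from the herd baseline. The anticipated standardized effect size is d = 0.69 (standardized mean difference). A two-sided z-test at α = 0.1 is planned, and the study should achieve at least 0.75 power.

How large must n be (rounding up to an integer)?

Set Φ(δ − 1.645) = 0.75; then δ − 1.645 = Φ⁻¹(0.75) = 0.674, giving δ = 2.319.
(For δ > 0 the lower-tail rejection region contributes negligibly to power, so the one-term inversion is standard.)
δ = d·√n ⇒ n = (δ/d)² = (2.319 / 0.69)² = 11.30.
Round up to the next whole unit.

n = 12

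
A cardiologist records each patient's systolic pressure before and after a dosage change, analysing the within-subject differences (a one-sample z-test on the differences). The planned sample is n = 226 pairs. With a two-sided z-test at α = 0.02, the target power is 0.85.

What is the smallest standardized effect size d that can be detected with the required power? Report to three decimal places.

Required noncentrality: δ = z_{0.01} + z_{0.15} = 2.326 + 1.036 = 3.363.
(The second rejection-region term Φ(−δ − z_{α/2}) is negligible and dropped.)
δ = d·√n ⇒ d = δ/√n = 3.363/√226 = 0.2237.

d ≈ 0.224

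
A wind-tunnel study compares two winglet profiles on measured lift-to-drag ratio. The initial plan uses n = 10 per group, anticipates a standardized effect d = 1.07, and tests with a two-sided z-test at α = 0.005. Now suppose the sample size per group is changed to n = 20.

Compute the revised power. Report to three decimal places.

With n = 20 per group: δ = d·√(n/2) = 1.07 × √(20/2) = 3.3836. Critical value z_{0.0025} = 2.807.
Revised power = Φ(δ − 2.807) + Φ(−δ − 2.807) = Φ(0.577) + Φ(-6.191) = 0.7179 + 0.0000 = 0.7179.

Power ≈ 0.718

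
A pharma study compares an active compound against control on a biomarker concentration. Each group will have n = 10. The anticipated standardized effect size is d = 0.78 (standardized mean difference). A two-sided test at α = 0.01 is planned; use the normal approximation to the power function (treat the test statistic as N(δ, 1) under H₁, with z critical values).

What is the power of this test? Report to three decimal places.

Power ≈ 0.203

Noncentrality parameter: δ = d·√(n/2) = 0.78 × √(10/2) = 1.7441
Critical value for a two-sided test at α = 0.01: z_{α/2} = 2.576.
Power = Φ(δ − 2.576) + Φ(−δ − 2.576) = Φ(-0.832) + Φ(-4.320) = 0.2028 + 0.0000 = 0.2028.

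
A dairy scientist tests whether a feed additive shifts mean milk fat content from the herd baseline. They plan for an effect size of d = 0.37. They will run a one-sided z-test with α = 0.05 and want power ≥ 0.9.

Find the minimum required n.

n = 63

Set Φ(δ − 1.645) = 0.9; then δ − 1.645 = Φ⁻¹(0.9) = 1.282, giving δ = 2.926.
δ = d·√n ⇒ n = (δ/d)² = (2.926 / 0.37)² = 62.56.
Rounding up, n = 63.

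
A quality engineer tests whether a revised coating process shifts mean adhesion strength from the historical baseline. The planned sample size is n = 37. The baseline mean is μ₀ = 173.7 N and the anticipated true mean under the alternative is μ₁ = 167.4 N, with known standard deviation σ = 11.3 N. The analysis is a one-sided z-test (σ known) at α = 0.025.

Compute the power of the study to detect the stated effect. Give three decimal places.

Power ≈ 0.924

Standardized effect: d = |μ₁ − μ₀| / σ = |167.4 − 173.7| / 11.3 = 0.5575
Noncentrality parameter: δ = d·√n = 0.5575 × √37 = 3.3913
Critical value for a one-sided test at α = 0.025: z_α = 1.960.
Power = Φ(δ − 1.960) = Φ(1.431) = 0.9238.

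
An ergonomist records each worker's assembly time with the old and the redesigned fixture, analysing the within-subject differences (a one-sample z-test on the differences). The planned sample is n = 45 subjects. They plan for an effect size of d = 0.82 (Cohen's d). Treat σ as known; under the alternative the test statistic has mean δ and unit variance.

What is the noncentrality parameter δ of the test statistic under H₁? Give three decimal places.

δ ≈ 5.501

δ = d·√n = 0.82 × √45 = 5.5007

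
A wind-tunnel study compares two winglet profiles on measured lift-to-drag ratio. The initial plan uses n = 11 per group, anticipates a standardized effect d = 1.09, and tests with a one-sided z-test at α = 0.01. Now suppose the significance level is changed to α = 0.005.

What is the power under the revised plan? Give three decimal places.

δ = d·√(n/2) = 1.09 × √(11/2) = 2.5563 (unchanged). New critical value: z_{0.005} = 2.576.
Revised power = P(Z > 2.576 − δ) = Φ(-0.020) = 0.4922.

Power ≈ 0.492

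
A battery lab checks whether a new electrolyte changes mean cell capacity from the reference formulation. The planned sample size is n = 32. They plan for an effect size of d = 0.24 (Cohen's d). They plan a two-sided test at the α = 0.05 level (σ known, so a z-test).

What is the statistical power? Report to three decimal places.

Power ≈ 0.274

Noncentrality parameter: δ = d·√n = 0.24 × √32 = 1.3576
Two-sided α = 0.05 → critical value z_{0.025} = 1.960.
Power = Φ(δ − 1.960) + Φ(−δ − 1.960) = Φ(-0.602) + Φ(-3.318) = 0.2735 + 0.0005 = 0.2739.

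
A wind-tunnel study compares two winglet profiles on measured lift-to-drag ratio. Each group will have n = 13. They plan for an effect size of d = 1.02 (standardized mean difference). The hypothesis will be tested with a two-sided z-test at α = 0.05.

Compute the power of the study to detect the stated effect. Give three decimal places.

Noncentrality parameter: δ = d·√(n/2) = 1.02 × √(13/2) = 2.6005
Critical value for a two-sided test at α = 0.05: z_{α/2} = 1.960.
Power = Φ(δ − 1.960) + Φ(−δ − 1.960) = Φ(0.641) + Φ(-4.560) = 0.7391 + 0.0000 = 0.7391.

Power ≈ 0.739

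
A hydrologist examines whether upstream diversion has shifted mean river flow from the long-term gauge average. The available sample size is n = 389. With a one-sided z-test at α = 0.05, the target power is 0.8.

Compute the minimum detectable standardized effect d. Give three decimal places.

Need Φ(δ − 1.645) = 0.8, so δ = 1.645 + 0.842 = 2.486.
δ = d·√n ⇒ d = δ/√n = 2.486/√389 = 0.1261.

d ≈ 0.126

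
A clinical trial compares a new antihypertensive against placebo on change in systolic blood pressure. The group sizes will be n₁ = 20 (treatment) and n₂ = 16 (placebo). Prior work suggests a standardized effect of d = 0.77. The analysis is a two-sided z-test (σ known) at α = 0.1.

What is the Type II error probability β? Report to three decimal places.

Noncentrality parameter: δ = d / √(1/n₁ + 1/n₂) = 0.77 / √(1/20 + 1/16) = 2.2957
Two-sided α = 0.1 → critical value z_{0.05} = 1.645.
Power = Φ(δ − 1.645) + Φ(−δ − 1.645) = Φ(0.651) + Φ(-3.941) = 0.7424 + 0.0000 = 0.7425.
Type II error: β = 1 − power = 1 − 0.7425 = 0.2575.

β ≈ 0.258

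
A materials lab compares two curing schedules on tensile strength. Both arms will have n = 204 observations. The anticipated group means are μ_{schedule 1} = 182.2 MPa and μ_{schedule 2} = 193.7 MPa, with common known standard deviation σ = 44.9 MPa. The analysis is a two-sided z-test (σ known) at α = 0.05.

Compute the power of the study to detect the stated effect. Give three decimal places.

Standardized effect: d = |μ_{schedule 1} − μ_{schedule 2}| / σ = |182.2 − 193.7| / 44.9 = 0.2561
Noncentrality parameter: δ = d·√(n/2) = 0.2561 × √(204/2) = 2.5867
Critical value for a two-sided test at α = 0.05: z_{α/2} = 1.960.
Power = Φ(δ − 1.960) + Φ(−δ − 1.960) = Φ(0.627) + Φ(-4.547) = 0.7346 + 0.0000 = 0.7346.

Power ≈ 0.735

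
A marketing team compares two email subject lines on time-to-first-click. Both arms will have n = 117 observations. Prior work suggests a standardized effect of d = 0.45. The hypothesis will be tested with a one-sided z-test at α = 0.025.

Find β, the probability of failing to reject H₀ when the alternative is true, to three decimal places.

β ≈ 0.069

Noncentrality parameter: δ = d·√(n/2) = 0.45 × √(117/2) = 3.4418
One-sided α = 0.025 → critical value z_{0.025} = 1.960.
Power = Φ(δ − 1.960) = Φ(1.482) = 0.9308.
Type II error: β = 1 − power = 1 − 0.9308 = 0.0692.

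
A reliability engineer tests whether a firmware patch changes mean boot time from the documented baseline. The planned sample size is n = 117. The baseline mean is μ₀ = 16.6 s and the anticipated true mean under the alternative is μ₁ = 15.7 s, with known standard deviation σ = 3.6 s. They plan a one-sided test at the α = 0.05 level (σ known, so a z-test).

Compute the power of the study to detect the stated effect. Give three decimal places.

Standardized effect: d = |μ₁ − μ₀| / σ = |15.7 − 16.6| / 3.6 = 0.2500
Noncentrality parameter: δ = d·√n = 0.2500 × √117 = 2.7042
Critical value for a one-sided test at α = 0.05: z_α = 1.645.
Power = Φ(δ − 1.645) = Φ(1.059) = 0.8553.

Power ≈ 0.855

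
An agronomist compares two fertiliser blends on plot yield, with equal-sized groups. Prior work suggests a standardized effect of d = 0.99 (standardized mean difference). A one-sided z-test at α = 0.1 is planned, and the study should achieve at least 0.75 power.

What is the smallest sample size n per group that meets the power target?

n = 8 per group

Set Φ(δ − 1.282) = 0.75; then δ − 1.282 = Φ⁻¹(0.75) = 0.674, giving δ = 1.956.
δ = d·√(n/2) ⇒ n = 2(δ/d)² = 2 × (1.956 / 0.99)² = 7.81.
Rounding up, n = 8 per group.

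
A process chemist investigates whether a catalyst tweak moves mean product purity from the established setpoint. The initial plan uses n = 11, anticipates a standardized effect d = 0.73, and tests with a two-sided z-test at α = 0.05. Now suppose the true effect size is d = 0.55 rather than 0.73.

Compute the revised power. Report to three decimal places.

Power ≈ 0.446

With d = 0.55: δ = d·√n = 0.55 × √11 = 1.8241. Critical value z_{0.025} = 1.960.
Revised power = Φ(δ − 1.960) + Φ(−δ − 1.960) = Φ(-0.136) + Φ(-3.784) = 0.4460 + 0.0001 = 0.4461.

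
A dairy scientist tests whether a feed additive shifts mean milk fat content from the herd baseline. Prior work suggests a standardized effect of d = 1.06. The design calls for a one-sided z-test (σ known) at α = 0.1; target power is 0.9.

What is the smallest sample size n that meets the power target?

Set Φ(δ − 1.282) = 0.9; then δ − 1.282 = Φ⁻¹(0.9) = 1.282, giving δ = 2.563.
δ = d·√n ⇒ n = (δ/d)² = (2.563 / 1.06)² = 5.85.
Rounding up, n = 6.

n = 6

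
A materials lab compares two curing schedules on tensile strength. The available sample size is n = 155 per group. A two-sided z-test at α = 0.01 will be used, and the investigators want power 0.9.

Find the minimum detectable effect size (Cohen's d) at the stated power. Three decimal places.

d ≈ 0.438

Need Φ(δ − 2.576) = 0.9, so δ = 2.576 + 1.282 = 3.857.
(Lower-tail contribution to power is negligible for δ > 0.)
δ = d·√(n/2) ⇒ d = δ/√(n/2) = 3.857/√(155/2) = 0.4382.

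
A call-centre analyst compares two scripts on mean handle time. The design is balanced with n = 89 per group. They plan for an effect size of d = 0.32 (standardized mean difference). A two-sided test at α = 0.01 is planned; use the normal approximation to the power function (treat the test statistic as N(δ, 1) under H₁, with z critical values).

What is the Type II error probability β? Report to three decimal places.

Noncentrality parameter: δ = d·√(n/2) = 0.32 × √(89/2) = 2.1347
Two-sided α = 0.01 → critical value z_{0.005} = 2.576.
Power = Φ(δ − 2.576) + Φ(−δ − 2.576) = Φ(-0.441) + Φ(-4.710) = 0.3295 + 0.0000 = 0.3295.
Type II error: β = 1 − power = 1 − 0.3295 = 0.6705.

β ≈ 0.670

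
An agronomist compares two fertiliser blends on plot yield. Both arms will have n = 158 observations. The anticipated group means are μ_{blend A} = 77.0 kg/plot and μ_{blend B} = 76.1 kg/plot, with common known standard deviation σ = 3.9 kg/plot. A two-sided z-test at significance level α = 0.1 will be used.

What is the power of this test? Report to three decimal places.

Standardized effect: d = |μ_{blend A} − μ_{blend B}| / σ = |77.0 − 76.1| / 3.9 = 0.2308
Noncentrality parameter: δ = d·√(n/2) = 0.2308 × √(158/2) = 2.0511
Critical value for a two-sided test at α = 0.1: z_{α/2} = 1.645.
Power = Φ(δ − 1.645) + Φ(−δ − 1.645) = Φ(0.406) + Φ(-3.696) = 0.6577 + 0.0001 = 0.6578.

Power ≈ 0.658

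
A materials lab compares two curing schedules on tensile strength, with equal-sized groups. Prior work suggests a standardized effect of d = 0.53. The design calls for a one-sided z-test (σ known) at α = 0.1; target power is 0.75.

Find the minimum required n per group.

n = 28 per group

For power 0.75 need Φ(δ − z_{0.1}) = 0.75, so δ = z_{0.1} + z_{0.25} = 1.282 + 0.674 = 1.956.
δ = d·√(n/2) ⇒ n = 2(δ/d)² = 2 × (1.956 / 0.53)² = 27.24.
Rounding up, n = 28 per group.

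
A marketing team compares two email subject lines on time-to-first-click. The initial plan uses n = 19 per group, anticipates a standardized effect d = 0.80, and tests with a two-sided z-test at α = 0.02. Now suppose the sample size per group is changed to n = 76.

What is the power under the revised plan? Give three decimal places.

With n = 76 per group: δ = d·√(n/2) = 0.80 × √(76/2) = 4.9315. Critical value z_{0.01} = 2.326.
Revised power = Φ(δ − 2.326) + Φ(−δ − 2.326) = Φ(2.605) + Φ(-7.258) = 0.9954 + 0.0000 = 0.9954.

Power ≈ 0.995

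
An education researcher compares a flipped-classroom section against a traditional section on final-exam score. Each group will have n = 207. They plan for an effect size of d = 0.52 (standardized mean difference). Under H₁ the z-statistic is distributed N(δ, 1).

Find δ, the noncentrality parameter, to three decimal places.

δ ≈ 5.290

The noncentrality parameter scales effect size by the design's sample-size factor: δ = d·√(n/2) = 0.52 × √(207/2) = 5.2902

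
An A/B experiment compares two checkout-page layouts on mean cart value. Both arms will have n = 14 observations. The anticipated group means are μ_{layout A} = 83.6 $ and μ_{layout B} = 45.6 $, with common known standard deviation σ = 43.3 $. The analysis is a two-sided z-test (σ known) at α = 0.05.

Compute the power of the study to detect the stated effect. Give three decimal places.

Power ≈ 0.641

Standardized effect: d = |μ_{layout A} − μ_{layout B}| / σ = |83.6 − 45.6| / 43.3 = 0.8776
Noncentrality parameter: λ = d·√(n/2) = 0.8776 × √(14/2) = 2.3219
Two-sided α = 0.05 → critical value z_{0.025} = 1.960.
Power = Φ(λ − 1.960) + Φ(−λ − 1.960) = Φ(0.362) + Φ(-4.282) = 0.6413 + 0.0000 = 0.6413.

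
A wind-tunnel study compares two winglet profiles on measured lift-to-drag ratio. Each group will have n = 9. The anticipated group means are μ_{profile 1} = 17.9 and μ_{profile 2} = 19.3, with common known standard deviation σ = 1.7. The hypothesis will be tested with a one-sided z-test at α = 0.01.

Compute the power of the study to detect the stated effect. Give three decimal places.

Power ≈ 0.281

Standardized effect: d = |μ_{profile 1} − μ_{profile 2}| / σ = |17.9 − 19.3| / 1.7 = 0.8235
Noncentrality parameter: δ = d·√(n/2) = 0.8235 × √(9/2) = 1.7470
Critical value for a one-sided test at α = 0.01: z_α = 2.326.
Power = P(Z > 2.326 − δ) = Φ(-0.579) = 0.2812.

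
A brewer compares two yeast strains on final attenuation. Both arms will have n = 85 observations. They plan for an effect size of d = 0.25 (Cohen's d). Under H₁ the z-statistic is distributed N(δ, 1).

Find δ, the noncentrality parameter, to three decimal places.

δ = d·√(n/2) = 0.25 × √(85/2) = 1.6298

δ ≈ 1.630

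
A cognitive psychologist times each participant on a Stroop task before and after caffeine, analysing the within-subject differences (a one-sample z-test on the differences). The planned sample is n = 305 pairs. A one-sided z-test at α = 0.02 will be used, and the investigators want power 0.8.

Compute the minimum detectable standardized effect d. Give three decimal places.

Required noncentrality: δ = z_{0.02} + z_{0.20} = 2.054 + 0.842 = 2.895.
δ = d·√n ⇒ d = δ/√n = 2.895/√305 = 0.1658.

d ≈ 0.166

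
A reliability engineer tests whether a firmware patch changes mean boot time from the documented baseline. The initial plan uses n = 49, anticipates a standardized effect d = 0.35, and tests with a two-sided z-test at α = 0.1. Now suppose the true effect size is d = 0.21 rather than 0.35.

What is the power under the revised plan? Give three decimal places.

Power ≈ 0.432

With d = 0.21: δ = d·√n = 0.21 × √49 = 1.4700. Critical value z_{0.05} = 1.645.
Revised power = Φ(δ − 1.645) + Φ(−δ − 1.645) = Φ(-0.175) + Φ(-3.115) = 0.4306 + 0.0009 = 0.4315.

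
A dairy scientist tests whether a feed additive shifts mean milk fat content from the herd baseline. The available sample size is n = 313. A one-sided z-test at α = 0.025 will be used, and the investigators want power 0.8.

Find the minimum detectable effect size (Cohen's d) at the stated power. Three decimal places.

Required noncentrality: δ = z_{0.025} + z_{0.20} = 1.960 + 0.842 = 2.802.
δ = d·√n ⇒ d = δ/√n = 2.802/√313 = 0.1584.

d ≈ 0.158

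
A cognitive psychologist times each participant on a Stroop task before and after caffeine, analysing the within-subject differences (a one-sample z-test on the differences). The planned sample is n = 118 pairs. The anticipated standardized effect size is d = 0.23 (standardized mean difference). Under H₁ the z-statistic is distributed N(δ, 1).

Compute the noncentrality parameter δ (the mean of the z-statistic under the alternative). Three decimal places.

δ ≈ 2.498

The noncentrality parameter scales effect size by the design's sample-size factor: δ = d·√n = 0.23 × √118 = 2.4984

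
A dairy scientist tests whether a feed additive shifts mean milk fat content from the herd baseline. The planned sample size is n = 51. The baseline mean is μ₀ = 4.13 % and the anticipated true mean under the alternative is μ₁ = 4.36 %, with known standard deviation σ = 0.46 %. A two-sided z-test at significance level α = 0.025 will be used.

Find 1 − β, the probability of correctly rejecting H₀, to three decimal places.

Power ≈ 0.908

Standardized effect: d = |μ₁ − μ₀| / σ = |4.36 − 4.13| / 0.46 = 0.5000
Noncentrality parameter: λ = d·√n = 0.5000 × √51 = 3.5707
Critical value for a two-sided test at α = 0.025: z_{α/2} = 2.241.
Power = Φ(λ − 2.241) + Φ(−λ − 2.241) = Φ(1.329) + Φ(-5.812) = 0.9081 + 0.0000 = 0.9081.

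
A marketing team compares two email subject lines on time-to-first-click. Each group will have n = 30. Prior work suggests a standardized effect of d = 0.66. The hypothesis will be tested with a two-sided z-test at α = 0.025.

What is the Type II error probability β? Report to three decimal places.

β ≈ 0.376

Noncentrality parameter: δ = d·√(n/2) = 0.66 × √(30/2) = 2.5562
Two-sided α = 0.025 → critical value z_{0.0125} = 2.241.
Power = Φ(δ − 2.241) + Φ(−δ − 2.241) = Φ(0.315) + Φ(-4.798) = 0.6235 + 0.0000 = 0.6235.
Type II error: β = 1 − power = 1 − 0.6235 = 0.3765.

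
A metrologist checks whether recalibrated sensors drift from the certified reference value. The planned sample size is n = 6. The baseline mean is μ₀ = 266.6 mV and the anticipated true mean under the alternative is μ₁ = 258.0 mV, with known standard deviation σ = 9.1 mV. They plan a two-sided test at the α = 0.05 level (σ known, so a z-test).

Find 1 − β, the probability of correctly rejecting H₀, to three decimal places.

Standardized effect: d = |μ₁ − μ₀| / σ = |258.0 − 266.6| / 9.1 = 0.9451
Noncentrality parameter: δ = d·√n = 0.9451 × √6 = 2.3149
Critical value for a two-sided test at α = 0.05: z_{α/2} = 1.960.
Power = Φ(δ − 1.960) + Φ(−δ − 1.960) = Φ(0.355) + Φ(-4.275) = 0.6387 + 0.0000 = 0.6387.

Power ≈ 0.639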